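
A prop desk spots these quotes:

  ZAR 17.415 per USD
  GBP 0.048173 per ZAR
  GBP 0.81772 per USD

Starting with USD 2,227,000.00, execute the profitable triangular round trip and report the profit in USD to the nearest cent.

Profitable loop is USD → ZAR → GBP → USD:
USD 2,227,000.00 × 17.415 = ZAR 38,783,205.00
ZAR 38,783,205.00 × 0.048173 = GBP 1,868,303.33
GBP 1,868,303.33 ÷ 0.81772 = USD 2,284,771.48
Profit = USD 2,284,771.48 − USD 2,227,000.00

Profit: USD 57,771.48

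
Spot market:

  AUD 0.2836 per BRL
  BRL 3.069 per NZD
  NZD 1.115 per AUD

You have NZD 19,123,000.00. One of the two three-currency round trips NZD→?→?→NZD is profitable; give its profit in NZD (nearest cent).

Profitable loop is NZD → AUD → BRL → NZD:
NZD 19,123,000.00 ÷ 1.115 = AUD 17,150,672.65
AUD 17,150,672.65 ÷ 0.2836 = BRL 60,474,868.29
BRL 60,474,868.29 ÷ 3.069 = NZD 19,705,072.76
Profit = NZD 19,705,072.76 − NZD 19,123,000.00

Profit: NZD 582,072.76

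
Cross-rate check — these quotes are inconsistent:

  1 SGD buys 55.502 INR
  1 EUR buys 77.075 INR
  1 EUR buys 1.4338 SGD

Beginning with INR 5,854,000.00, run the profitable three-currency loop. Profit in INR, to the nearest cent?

Profit: INR 190,166.14

Profitable loop is INR → EUR → SGD → INR:
INR 5,854,000.00 ÷ 77.075 = EUR 75,951.99
EUR 75,951.99 × 1.4338 = SGD 108,899.97
SGD 108,899.97 × 55.502 = INR 6,044,166.14
Profit = INR 6,044,166.14 − INR 5,854,000.00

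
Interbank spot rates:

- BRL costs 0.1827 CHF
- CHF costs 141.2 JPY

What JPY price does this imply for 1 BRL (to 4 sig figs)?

1 BRL × 0.1827 = 0.1827 CHF
0.1827 CHF × 141.2 = 25.7972 JPY

BRL/JPY = 25.80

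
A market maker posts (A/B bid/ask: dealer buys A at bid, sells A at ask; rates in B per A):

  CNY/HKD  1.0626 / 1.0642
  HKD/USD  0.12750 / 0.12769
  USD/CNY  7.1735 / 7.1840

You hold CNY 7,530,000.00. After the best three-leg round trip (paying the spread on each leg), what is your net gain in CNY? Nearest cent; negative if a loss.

Best loop CNY → USD → HKD → CNY:
CNY 7,530,000.00 ÷ 7.1840 (buy USD at ask) = USD 1,048,162.58
USD 1,048,162.58 ÷ 0.12769 (buy HKD at ask) = HKD 8,208,650.51
HKD 8,208,650.51 ÷ 1.0642 (buy CNY at ask) = CNY 7,713,447.20

Net profit: CNY 183,447.20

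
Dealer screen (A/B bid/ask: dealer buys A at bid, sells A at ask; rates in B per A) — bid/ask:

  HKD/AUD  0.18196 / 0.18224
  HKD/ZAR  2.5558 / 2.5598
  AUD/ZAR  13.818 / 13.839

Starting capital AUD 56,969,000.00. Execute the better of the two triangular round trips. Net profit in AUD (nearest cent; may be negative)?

Net profit: AUD 763,058.88

Best loop AUD → HKD → ZAR → AUD:
AUD 56,969,000.00 ÷ 0.18224 (buy HKD at ask) = HKD 312,604,258.12
HKD 312,604,258.12 × 2.5558 (sell HKD at bid) = ZAR 798,953,962.91
ZAR 798,953,962.91 ÷ 13.839 (buy AUD at ask) = AUD 57,732,058.88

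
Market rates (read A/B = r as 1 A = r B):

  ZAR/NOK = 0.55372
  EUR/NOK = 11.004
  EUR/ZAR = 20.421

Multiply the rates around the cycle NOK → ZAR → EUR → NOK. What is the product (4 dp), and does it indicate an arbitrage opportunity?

Around NOK → ZAR → EUR → NOK: 1 ÷ 0.55372 ÷ 20.421 × 11.004 = 0.973158
Product < 1; profitable direction is NOK → EUR → ZAR → NOK.

0.9732 (arbitrage exists)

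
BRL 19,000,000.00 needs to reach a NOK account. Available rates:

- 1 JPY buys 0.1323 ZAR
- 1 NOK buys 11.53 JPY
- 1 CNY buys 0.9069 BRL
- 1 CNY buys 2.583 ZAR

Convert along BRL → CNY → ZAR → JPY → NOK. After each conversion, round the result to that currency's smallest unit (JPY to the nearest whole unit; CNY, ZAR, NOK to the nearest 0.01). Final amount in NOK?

NOK 35,475,575.80

BRL 19,000,000.00 ÷ 0.9069 = CNY 20,950,490.68
CNY 20,950,490.68 × 2.583 = ZAR 54,115,117.43
ZAR 54,115,117.43 ÷ 0.1323 = JPY 409,033,389
JPY 409,033,389 ÷ 11.53 = NOK 35,475,575.80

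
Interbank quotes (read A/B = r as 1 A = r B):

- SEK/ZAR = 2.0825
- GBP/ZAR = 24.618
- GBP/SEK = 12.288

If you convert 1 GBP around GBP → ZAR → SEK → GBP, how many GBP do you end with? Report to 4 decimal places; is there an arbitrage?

Around GBP → ZAR → SEK → GBP: 1 × 24.618 ÷ 2.0825 ÷ 12.288 = 0.962025
Product < 1; profitable direction is GBP → SEK → ZAR → GBP.

0.9620 (arbitrage exists)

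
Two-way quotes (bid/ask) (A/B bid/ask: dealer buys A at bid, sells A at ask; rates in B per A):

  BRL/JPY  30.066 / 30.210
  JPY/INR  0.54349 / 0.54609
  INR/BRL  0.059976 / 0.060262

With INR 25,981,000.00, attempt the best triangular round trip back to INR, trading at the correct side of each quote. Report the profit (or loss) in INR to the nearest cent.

Net profit: INR 152,487.67

Best loop INR → JPY → BRL → INR:
INR 25,981,000.00 ÷ 0.54609 (buy JPY at ask) = JPY 47,576,407
JPY 47,576,407 ÷ 30.210 (buy BRL at ask) = BRL 1,574,856.23
BRL 1,574,856.23 ÷ 0.060262 (buy INR at ask) = INR 26,133,487.67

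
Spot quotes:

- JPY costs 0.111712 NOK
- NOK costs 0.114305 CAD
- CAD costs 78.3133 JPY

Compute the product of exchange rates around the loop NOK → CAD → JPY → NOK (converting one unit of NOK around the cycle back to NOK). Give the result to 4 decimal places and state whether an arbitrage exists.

1.0000 (no arbitrage)

Around NOK → CAD → JPY → NOK: 1 × 0.114305 × 78.3133 × 0.111712 = 1.000001
Product ≈ 1 (deviation 0.000%, within rounding noise).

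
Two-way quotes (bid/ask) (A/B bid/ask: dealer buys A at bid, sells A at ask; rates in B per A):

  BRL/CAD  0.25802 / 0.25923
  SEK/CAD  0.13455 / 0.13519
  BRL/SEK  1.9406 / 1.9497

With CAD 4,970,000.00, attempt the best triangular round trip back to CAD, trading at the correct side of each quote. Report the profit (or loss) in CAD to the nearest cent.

Best loop CAD → BRL → SEK → CAD:
CAD 4,970,000.00 ÷ 0.25923 (buy BRL at ask) = BRL 19,172,163.72
BRL 19,172,163.72 × 1.9406 (sell BRL at bid) = SEK 37,205,500.91
SEK 37,205,500.91 × 0.13455 (sell SEK at bid) = CAD 5,006,000.15

Net profit: CAD 36,000.15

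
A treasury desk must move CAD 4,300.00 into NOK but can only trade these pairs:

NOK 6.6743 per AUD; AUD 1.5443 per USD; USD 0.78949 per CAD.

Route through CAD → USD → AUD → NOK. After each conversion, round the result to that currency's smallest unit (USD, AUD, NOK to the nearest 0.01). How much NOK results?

NOK 34,990.75

CAD 4,300.00 × 0.78949 = USD 3,394.81
USD 3,394.81 × 1.5443 = AUD 5,242.61
AUD 5,242.61 × 6.6743 = NOK 34,990.75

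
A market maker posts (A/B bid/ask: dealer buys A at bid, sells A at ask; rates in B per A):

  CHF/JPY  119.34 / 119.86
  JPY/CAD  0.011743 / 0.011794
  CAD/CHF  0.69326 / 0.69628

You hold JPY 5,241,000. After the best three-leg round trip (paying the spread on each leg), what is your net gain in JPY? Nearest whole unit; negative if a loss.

Best loop JPY → CHF → CAD → JPY:
JPY 5,241,000 ÷ 119.86 (buy CHF at ask) = CHF 43,726.01
CHF 43,726.01 ÷ 0.69628 (buy CAD at ask) = CAD 62,799.47
CAD 62,799.47 ÷ 0.011794 (buy JPY at ask) = JPY 5,324,696

Net profit: JPY 83,696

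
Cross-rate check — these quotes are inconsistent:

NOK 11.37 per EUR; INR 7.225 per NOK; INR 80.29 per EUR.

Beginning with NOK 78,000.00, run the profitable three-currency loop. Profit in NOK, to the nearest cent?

Profit: NOK 1,805.25

Profitable loop is NOK → INR → EUR → NOK:
NOK 78,000.00 × 7.225 = INR 563,550.00
INR 563,550.00 ÷ 80.29 = EUR 7,018.93
EUR 7,018.93 × 11.37 = NOK 79,805.25
Profit = NOK 79,805.25 − NOK 78,000.00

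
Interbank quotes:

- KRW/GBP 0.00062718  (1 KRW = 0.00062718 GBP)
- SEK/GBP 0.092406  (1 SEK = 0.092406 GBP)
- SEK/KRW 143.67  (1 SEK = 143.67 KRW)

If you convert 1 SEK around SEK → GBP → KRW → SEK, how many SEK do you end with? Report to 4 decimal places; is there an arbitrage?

1.0255 (arbitrage exists)

Around SEK → GBP → KRW → SEK: 1 × 0.092406 ÷ 0.00062718 ÷ 143.67 = 1.025515
Product > 1; profitable direction is SEK → GBP → KRW → SEK.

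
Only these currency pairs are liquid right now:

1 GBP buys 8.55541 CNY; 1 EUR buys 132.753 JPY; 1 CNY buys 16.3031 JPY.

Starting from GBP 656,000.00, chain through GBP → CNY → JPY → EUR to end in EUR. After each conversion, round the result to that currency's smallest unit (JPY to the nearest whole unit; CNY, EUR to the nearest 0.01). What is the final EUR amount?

EUR 689,240.06

GBP 656,000.00 × 8.55541 = CNY 5,612,348.96
CNY 5,612,348.96 × 16.3031 = JPY 91,498,686
JPY 91,498,686 ÷ 132.753 = EUR 689,240.06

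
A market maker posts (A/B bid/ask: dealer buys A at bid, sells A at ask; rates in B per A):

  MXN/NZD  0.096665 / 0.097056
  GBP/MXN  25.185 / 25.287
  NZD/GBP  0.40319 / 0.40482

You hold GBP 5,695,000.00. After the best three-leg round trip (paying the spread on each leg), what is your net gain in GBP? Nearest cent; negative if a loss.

Net profit: GBP 37,077.73

Best loop GBP → NZD → MXN → GBP:
GBP 5,695,000.00 ÷ 0.40482 (buy NZD at ask) = NZD 14,067,980.83
NZD 14,067,980.83 ÷ 0.097056 (buy MXN at ask) = MXN 144,947,049.45
MXN 144,947,049.45 ÷ 25.287 (buy GBP at ask) = GBP 5,732,077.73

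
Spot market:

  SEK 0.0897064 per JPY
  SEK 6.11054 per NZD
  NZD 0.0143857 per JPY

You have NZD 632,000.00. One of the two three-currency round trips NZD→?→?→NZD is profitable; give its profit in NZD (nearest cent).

Profit: NZD 12,955.75

Profitable loop is NZD → JPY → SEK → NZD:
NZD 632,000.00 ÷ 0.0143857 = JPY 43,932,516
JPY 43,932,516 × 0.0897064 = SEK 3,941,027.88
SEK 3,941,027.88 ÷ 6.11054 = NZD 644,955.75
Profit = NZD 644,955.75 − NZD 632,000.00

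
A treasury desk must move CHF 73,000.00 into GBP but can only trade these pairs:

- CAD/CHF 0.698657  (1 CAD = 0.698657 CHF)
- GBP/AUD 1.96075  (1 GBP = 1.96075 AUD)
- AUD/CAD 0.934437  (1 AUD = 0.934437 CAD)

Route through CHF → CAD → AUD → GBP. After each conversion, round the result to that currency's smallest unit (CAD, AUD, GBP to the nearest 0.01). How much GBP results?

GBP 57,027.80

CHF 73,000.00 ÷ 0.698657 = CAD 104,486.18
CAD 104,486.18 ÷ 0.934437 = AUD 111,817.25
AUD 111,817.25 ÷ 1.96075 = GBP 57,027.80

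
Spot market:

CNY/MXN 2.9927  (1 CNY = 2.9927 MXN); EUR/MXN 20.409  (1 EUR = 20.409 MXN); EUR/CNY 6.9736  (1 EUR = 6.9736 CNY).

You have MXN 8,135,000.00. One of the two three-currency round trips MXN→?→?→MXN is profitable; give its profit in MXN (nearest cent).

Profitable loop is MXN → EUR → CNY → MXN:
MXN 8,135,000.00 ÷ 20.409 = EUR 398,598.66
EUR 398,598.66 × 6.9736 = CNY 2,779,667.60
CNY 2,779,667.60 × 2.9927 = MXN 8,318,711.22
Profit = MXN 8,318,711.22 − MXN 8,135,000.00

Profit: MXN 183,711.22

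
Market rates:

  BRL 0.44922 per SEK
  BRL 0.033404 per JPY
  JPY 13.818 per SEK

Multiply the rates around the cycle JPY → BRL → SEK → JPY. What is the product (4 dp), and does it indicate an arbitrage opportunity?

Around JPY → BRL → SEK → JPY: 1 × 0.033404 ÷ 0.44922 × 13.818 = 1.027507
Product > 1; profitable direction is JPY → BRL → SEK → JPY.

1.0275 (arbitrage exists)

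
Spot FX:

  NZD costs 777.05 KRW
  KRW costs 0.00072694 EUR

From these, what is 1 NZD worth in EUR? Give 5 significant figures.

1 NZD × 777.05 = 777.05 KRW
777.05 KRW × 0.00072694 = 0.564869 EUR

NZD/EUR = 0.56487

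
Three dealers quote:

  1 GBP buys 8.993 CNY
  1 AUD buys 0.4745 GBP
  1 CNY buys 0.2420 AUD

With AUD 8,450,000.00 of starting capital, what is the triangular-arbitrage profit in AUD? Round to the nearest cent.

Profit: AUD 275,953.31

Profitable loop is AUD → GBP → CNY → AUD:
AUD 8,450,000.00 × 0.4745 = GBP 4,009,525.00
GBP 4,009,525.00 × 8.993 = CNY 36,057,658.33
CNY 36,057,658.33 × 0.2420 = AUD 8,725,953.31
Profit = AUD 8,725,953.31 − AUD 8,450,000.00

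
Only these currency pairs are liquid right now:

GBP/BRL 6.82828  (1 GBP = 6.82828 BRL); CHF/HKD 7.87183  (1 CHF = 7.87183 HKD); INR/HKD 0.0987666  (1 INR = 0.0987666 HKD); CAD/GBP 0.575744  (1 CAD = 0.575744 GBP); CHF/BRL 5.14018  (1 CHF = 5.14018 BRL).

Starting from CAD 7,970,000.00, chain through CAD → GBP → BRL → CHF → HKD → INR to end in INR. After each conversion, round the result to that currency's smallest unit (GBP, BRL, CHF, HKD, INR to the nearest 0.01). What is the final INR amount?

CAD 7,970,000.00 × 0.575744 = GBP 4,588,679.68
GBP 4,588,679.68 × 6.82828 = BRL 31,332,789.69
BRL 31,332,789.69 ÷ 5.14018 = CHF 6,095,660.01
CHF 6,095,660.01 × 7.87183 = HKD 47,983,999.34
HKD 47,983,999.34 ÷ 0.0987666 = INR 485,832,248.35

INR 485,832,248.35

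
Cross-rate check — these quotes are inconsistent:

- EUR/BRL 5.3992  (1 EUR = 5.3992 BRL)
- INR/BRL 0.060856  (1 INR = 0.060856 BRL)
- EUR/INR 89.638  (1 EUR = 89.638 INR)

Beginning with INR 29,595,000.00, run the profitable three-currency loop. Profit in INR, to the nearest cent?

Profitable loop is INR → BRL → EUR → INR:
INR 29,595,000.00 × 0.060856 = BRL 1,801,033.32
BRL 1,801,033.32 ÷ 5.3992 = EUR 333,574.11
EUR 333,574.11 × 89.638 = INR 29,900,915.83
Profit = INR 29,900,915.83 − INR 29,595,000.00

Profit: INR 305,915.83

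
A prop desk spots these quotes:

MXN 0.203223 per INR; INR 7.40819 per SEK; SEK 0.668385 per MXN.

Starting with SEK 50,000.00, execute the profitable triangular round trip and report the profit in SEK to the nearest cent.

Profitable loop is SEK → INR → MXN → SEK:
SEK 50,000.00 × 7.40819 = INR 370,409.50
INR 370,409.50 × 0.203223 = MXN 75,275.73
MXN 75,275.73 × 0.668385 = SEK 50,313.17
Profit = SEK 50,313.17 − SEK 50,000.00

Profit: SEK 313.17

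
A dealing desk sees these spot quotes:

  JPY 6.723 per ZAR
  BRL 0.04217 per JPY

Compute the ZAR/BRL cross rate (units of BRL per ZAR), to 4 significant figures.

1 ZAR × 6.723 = 6.723 JPY
6.723 JPY × 0.04217 = 0.283509 BRL

ZAR/BRL = 0.2835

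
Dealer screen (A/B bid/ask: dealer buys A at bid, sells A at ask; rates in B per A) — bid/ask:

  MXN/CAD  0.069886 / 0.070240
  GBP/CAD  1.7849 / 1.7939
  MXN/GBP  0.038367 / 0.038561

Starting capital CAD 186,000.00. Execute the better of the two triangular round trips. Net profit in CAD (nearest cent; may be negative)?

Net profit: CAD 1,912.91

Best loop CAD → GBP → MXN → CAD:
CAD 186,000.00 ÷ 1.7939 (buy GBP at ask) = GBP 103,684.71
GBP 103,684.71 ÷ 0.038561 (buy MXN at ask) = MXN 2,688,849.08
MXN 2,688,849.08 × 0.069886 (sell MXN at bid) = CAD 187,912.91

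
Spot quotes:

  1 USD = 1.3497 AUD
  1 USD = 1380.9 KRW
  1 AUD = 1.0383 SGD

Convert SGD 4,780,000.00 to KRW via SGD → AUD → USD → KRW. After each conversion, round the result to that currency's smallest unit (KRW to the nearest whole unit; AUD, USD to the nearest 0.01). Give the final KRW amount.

KRW 4,710,098,871

SGD 4,780,000.00 ÷ 1.0383 = AUD 4,603,679.09
AUD 4,603,679.09 ÷ 1.3497 = USD 3,410,890.63
USD 3,410,890.63 × 1380.9 = KRW 4,710,098,871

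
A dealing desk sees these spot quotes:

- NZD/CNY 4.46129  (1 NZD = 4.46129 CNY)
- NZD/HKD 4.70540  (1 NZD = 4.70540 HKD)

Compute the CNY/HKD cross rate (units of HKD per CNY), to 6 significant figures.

1 CNY ÷ 4.46129 = 0.22415 NZD
0.22415 NZD × 4.70540 = 1.05472 HKD

CNY/HKD = 1.05472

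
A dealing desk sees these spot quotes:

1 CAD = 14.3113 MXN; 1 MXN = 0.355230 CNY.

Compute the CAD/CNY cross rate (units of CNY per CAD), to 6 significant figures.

CAD/CNY = 5.08380

1 CAD × 14.3113 = 14.3113 MXN
14.3113 MXN × 0.355230 = 5.0838 CNY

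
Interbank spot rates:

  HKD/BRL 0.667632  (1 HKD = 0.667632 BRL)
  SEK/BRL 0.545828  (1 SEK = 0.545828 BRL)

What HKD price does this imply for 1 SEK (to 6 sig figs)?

SEK/HKD = 0.817558

1 SEK × 0.545828 = 0.545828 BRL
0.545828 BRL ÷ 0.667632 = 0.817558 HKD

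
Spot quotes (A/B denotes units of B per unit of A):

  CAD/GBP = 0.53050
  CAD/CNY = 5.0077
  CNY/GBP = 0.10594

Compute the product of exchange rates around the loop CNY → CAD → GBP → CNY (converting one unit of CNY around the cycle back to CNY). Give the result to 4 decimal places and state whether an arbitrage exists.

1.0000 (no arbitrage)

Around CNY → CAD → GBP → CNY: 1 ÷ 5.0077 × 0.53050 ÷ 0.10594 = 0.999970
Product ≈ 1 (deviation 0.003%, within rounding noise).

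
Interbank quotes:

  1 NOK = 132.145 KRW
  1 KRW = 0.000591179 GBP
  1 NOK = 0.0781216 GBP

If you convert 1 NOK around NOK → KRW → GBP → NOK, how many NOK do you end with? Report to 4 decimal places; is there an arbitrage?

1.0000 (no arbitrage)

Around NOK → KRW → GBP → NOK: 1 × 132.145 × 0.000591179 ÷ 0.0781216 = 0.999997
Product ≈ 1 (deviation 0.000%, within rounding noise).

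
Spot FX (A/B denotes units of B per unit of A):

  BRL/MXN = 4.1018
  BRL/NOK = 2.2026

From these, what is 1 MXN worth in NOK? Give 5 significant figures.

1 MXN ÷ 4.1018 = 0.243795 BRL
0.243795 BRL × 2.2026 = 0.536984 NOK

MXN/NOK = 0.53698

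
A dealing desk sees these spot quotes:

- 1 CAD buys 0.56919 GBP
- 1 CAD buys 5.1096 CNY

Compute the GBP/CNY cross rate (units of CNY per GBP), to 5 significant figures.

1 GBP ÷ 0.56919 = 1.75688 CAD
1.75688 CAD × 5.1096 = 8.97697 CNY

GBP/CNY = 8.9770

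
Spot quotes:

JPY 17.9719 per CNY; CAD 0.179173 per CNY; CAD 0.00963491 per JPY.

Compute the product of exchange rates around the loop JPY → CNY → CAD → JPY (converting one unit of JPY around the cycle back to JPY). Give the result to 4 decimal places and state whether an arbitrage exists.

1.0347 (arbitrage exists)

Around JPY → CNY → CAD → JPY: 1 ÷ 17.9719 × 0.179173 ÷ 0.00963491 = 1.034739
Product > 1; profitable direction is JPY → CNY → CAD → JPY.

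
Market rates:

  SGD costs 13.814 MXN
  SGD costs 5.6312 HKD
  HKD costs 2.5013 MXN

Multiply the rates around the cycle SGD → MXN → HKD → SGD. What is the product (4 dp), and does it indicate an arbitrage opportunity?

0.9807 (arbitrage exists)

Around SGD → MXN → HKD → SGD: 1 × 13.814 ÷ 2.5013 ÷ 5.6312 = 0.980737
Product < 1; profitable direction is SGD → HKD → MXN → SGD.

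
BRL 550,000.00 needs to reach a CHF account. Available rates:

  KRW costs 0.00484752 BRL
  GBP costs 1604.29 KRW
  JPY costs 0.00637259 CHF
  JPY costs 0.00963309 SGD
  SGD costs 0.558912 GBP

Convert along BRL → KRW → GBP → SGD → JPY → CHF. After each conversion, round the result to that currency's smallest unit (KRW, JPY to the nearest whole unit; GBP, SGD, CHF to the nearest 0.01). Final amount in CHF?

BRL 550,000.00 ÷ 0.00484752 = KRW 113,460,079
KRW 113,460,079 ÷ 1604.29 = GBP 70,722.92
GBP 70,722.92 ÷ 0.558912 = SGD 126,536.77
SGD 126,536.77 ÷ 0.00963309 = JPY 13,135,637
JPY 13,135,637 × 0.00637259 = CHF 83,708.03

CHF 83,708.03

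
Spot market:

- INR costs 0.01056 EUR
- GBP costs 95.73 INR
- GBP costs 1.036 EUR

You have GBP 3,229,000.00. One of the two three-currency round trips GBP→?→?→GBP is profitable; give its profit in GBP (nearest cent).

Profit: GBP 80,145.20

Profitable loop is GBP → EUR → INR → GBP:
GBP 3,229,000.00 × 1.036 = EUR 3,345,244.00
EUR 3,345,244.00 ÷ 0.01056 = INR 316,784,469.70
INR 316,784,469.70 ÷ 95.73 = GBP 3,309,145.20
Profit = GBP 3,309,145.20 − GBP 3,229,000.00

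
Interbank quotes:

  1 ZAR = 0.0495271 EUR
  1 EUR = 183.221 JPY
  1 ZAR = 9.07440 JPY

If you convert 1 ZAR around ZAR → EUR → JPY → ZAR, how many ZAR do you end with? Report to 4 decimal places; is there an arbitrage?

Around ZAR → EUR → JPY → ZAR: 1 × 0.0495271 × 183.221 ÷ 9.07440 = 1.000001
Product ≈ 1 (deviation 0.000%, within rounding noise).

1.0000 (no arbitrage)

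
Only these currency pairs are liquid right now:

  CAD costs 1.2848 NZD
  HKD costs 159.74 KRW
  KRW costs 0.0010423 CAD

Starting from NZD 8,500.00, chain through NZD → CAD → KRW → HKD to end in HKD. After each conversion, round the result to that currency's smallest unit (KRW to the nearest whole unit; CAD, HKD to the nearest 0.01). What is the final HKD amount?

HKD 39,735.37

NZD 8,500.00 ÷ 1.2848 = CAD 6,615.82
CAD 6,615.82 ÷ 0.0010423 = KRW 6,347,328
KRW 6,347,328 ÷ 159.74 = HKD 39,735.37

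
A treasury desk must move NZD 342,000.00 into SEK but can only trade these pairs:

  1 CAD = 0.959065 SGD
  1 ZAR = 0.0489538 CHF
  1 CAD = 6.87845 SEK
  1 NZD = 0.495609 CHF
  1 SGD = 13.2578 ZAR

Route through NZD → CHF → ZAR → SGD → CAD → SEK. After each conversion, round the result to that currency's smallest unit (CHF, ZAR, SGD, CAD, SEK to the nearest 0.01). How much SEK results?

NZD 342,000.00 × 0.495609 = CHF 169,498.28
CHF 169,498.28 ÷ 0.0489538 = ZAR 3,462,413.13
ZAR 3,462,413.13 ÷ 13.2578 = SGD 261,160.46
SGD 261,160.46 ÷ 0.959065 = CAD 272,307.36
CAD 272,307.36 × 6.87845 = SEK 1,873,052.56

SEK 1,873,052.56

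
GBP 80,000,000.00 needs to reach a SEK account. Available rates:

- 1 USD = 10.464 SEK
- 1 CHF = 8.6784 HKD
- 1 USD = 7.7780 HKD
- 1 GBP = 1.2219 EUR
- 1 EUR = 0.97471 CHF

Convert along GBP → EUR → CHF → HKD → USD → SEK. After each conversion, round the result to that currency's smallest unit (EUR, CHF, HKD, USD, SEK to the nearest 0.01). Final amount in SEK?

SEK 1,112,424,459.08

GBP 80,000,000.00 × 1.2219 = EUR 97,752,000.00
EUR 97,752,000.00 × 0.97471 = CHF 95,279,851.92
CHF 95,279,851.92 × 8.6784 = HKD 826,876,666.90
HKD 826,876,666.90 ÷ 7.7780 = USD 106,309,676.90
USD 106,309,676.90 × 10.464 = SEK 1,112,424,459.08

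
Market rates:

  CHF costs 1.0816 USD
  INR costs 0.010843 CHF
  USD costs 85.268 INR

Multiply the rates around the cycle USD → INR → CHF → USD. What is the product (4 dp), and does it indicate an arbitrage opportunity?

Around USD → INR → CHF → USD: 1 × 85.268 × 0.010843 × 1.0816 = 1.000005
Product ≈ 1 (deviation 0.001%, within rounding noise).

1.0000 (no arbitrage)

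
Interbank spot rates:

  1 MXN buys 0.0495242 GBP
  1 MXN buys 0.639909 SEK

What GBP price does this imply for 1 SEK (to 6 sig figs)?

1 SEK ÷ 0.639909 = 1.56272 MXN
1.56272 MXN × 0.0495242 = 0.0773926 GBP

SEK/GBP = 0.0773926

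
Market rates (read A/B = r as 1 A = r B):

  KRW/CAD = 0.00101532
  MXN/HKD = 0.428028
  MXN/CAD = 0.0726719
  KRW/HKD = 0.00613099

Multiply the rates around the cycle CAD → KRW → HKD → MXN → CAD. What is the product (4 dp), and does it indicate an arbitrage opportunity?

Around CAD → KRW → HKD → MXN → CAD: 1 ÷ 0.00101532 × 0.00613099 ÷ 0.428028 × 0.0726719 = 1.025232
Product > 1; profitable direction is CAD → KRW → HKD → MXN → CAD.

1.0252 (arbitrage exists)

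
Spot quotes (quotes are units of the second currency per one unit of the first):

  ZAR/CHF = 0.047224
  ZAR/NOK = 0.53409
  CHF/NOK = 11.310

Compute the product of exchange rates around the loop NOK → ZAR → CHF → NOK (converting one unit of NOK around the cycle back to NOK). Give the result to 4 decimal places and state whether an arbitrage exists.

1.0000 (no arbitrage)

Around NOK → ZAR → CHF → NOK: 1 ÷ 0.53409 × 0.047224 × 11.310 = 1.000025
Product ≈ 1 (deviation 0.003%, within rounding noise).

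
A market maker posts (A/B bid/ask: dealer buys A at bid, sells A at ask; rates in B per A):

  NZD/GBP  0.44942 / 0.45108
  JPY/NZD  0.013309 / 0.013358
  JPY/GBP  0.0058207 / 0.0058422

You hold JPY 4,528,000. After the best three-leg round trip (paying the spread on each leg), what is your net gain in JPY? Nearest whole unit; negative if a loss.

Net profit: JPY 107,833

Best loop JPY → NZD → GBP → JPY:
JPY 4,528,000 × 0.013309 (sell JPY at bid) = NZD 60,263.15
NZD 60,263.15 × 0.44942 (sell NZD at bid) = GBP 27,083.47
GBP 27,083.47 ÷ 0.0058422 (buy JPY at ask) = JPY 4,635,833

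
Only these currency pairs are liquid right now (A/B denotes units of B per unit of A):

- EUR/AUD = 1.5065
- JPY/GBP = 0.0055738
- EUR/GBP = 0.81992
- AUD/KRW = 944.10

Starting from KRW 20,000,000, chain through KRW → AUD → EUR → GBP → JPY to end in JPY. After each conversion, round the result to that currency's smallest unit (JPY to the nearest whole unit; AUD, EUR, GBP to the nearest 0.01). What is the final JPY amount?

JPY 2,068,537

KRW 20,000,000 ÷ 944.10 = AUD 21,184.20
AUD 21,184.20 ÷ 1.5065 = EUR 14,061.87
EUR 14,061.87 × 0.81992 = GBP 11,529.61
GBP 11,529.61 ÷ 0.0055738 = JPY 2,068,537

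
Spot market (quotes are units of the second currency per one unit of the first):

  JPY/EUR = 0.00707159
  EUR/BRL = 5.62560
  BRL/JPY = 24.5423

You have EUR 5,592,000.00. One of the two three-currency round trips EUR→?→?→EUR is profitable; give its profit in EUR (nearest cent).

Profitable loop is EUR → JPY → BRL → EUR:
EUR 5,592,000.00 ÷ 0.00707159 = JPY 790,769,827
JPY 790,769,827 ÷ 24.5423 = BRL 32,220,689.46
BRL 32,220,689.46 ÷ 5.62560 = EUR 5,727,511.64
Profit = EUR 5,727,511.64 − EUR 5,592,000.00

Profit: EUR 135,511.64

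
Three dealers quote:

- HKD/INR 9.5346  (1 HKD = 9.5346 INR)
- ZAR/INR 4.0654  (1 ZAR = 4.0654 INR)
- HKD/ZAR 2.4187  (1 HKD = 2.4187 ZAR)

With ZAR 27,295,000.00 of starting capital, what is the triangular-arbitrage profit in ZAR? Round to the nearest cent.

Profitable loop is ZAR → INR → HKD → ZAR:
ZAR 27,295,000.00 × 4.0654 = INR 110,965,093.00
INR 110,965,093.00 ÷ 9.5346 = HKD 11,638,148.74
HKD 11,638,148.74 × 2.4187 = ZAR 28,149,190.36
Profit = ZAR 28,149,190.36 − ZAR 27,295,000.00

Profit: ZAR 854,190.36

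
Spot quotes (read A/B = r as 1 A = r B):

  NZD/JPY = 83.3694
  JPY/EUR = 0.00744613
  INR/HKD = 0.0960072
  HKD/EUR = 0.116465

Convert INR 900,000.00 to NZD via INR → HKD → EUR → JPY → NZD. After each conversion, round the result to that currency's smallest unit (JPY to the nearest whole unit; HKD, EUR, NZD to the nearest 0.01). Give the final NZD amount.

NZD 16,210.80

INR 900,000.00 × 0.0960072 = HKD 86,406.48
HKD 86,406.48 × 0.116465 = EUR 10,063.33
EUR 10,063.33 ÷ 0.00744613 = JPY 1,351,485
JPY 1,351,485 ÷ 83.3694 = NZD 16,210.80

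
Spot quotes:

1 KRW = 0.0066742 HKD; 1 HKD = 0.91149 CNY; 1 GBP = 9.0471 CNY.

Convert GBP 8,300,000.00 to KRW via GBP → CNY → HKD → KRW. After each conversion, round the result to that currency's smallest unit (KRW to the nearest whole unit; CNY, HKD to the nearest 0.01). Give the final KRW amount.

KRW 12,343,444,200

GBP 8,300,000.00 × 9.0471 = CNY 75,090,930.00
CNY 75,090,930.00 ÷ 0.91149 = HKD 82,382,615.28
HKD 82,382,615.28 ÷ 0.0066742 = KRW 12,343,444,200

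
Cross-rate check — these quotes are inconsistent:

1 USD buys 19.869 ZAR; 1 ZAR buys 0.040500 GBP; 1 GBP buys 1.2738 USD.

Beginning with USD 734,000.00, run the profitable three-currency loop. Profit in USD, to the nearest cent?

Profit: USD 18,364.57

Profitable loop is USD → ZAR → GBP → USD:
USD 734,000.00 × 19.869 = ZAR 14,583,846.00
ZAR 14,583,846.00 × 0.040500 = GBP 590,645.76
GBP 590,645.76 × 1.2738 = USD 752,364.57
Profit = USD 752,364.57 − USD 734,000.00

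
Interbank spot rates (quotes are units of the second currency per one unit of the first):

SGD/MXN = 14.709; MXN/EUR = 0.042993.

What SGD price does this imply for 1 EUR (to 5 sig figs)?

1 EUR ÷ 0.042993 = 23.2596 MXN
23.2596 MXN ÷ 14.709 = 1.58132 SGD

EUR/SGD = 1.5813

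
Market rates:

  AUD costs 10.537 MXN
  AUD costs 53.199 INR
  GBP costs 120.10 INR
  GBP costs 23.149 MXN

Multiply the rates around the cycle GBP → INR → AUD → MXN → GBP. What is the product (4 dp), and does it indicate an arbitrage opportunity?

Around GBP → INR → AUD → MXN → GBP: 1 × 120.10 ÷ 53.199 × 10.537 ÷ 23.149 = 1.027600
Product > 1; profitable direction is GBP → INR → AUD → MXN → GBP.

1.0276 (arbitrage exists)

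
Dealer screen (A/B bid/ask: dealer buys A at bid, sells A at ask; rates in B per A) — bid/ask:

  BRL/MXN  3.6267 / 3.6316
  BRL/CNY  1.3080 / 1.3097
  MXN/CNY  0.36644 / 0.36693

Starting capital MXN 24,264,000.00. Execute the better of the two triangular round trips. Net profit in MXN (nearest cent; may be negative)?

Net profit: MXN 356,965.33

Best loop MXN → CNY → BRL → MXN:
MXN 24,264,000.00 × 0.36644 (sell MXN at bid) = CNY 8,891,300.16
CNY 8,891,300.16 ÷ 1.3097 (buy BRL at ask) = BRL 6,788,806.72
BRL 6,788,806.72 × 3.6267 (sell BRL at bid) = MXN 24,620,965.33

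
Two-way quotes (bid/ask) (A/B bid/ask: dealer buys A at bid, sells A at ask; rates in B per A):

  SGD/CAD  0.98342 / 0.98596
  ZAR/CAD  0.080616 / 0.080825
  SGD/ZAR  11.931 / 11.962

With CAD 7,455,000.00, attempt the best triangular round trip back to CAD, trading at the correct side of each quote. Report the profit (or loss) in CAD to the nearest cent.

Best loop CAD → ZAR → SGD → CAD:
CAD 7,455,000.00 ÷ 0.080825 (buy ZAR at ask) = ZAR 92,236,313.02
ZAR 92,236,313.02 ÷ 11.962 (buy SGD at ask) = SGD 7,710,776.88
SGD 7,710,776.88 × 0.98342 (sell SGD at bid) = CAD 7,582,932.20

Net profit: CAD 127,932.20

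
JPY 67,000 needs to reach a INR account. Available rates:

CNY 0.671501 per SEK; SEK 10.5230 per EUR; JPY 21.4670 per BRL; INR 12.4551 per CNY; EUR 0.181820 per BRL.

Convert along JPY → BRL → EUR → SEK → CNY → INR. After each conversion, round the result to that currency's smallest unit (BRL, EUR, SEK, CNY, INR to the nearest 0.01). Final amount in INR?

JPY 67,000 ÷ 21.4670 = BRL 3,121.07
BRL 3,121.07 × 0.181820 = EUR 567.47
EUR 567.47 × 10.5230 = SEK 5,971.49
SEK 5,971.49 × 0.671501 = CNY 4,009.86
CNY 4,009.86 × 12.4551 = INR 49,943.21

INR 49,943.21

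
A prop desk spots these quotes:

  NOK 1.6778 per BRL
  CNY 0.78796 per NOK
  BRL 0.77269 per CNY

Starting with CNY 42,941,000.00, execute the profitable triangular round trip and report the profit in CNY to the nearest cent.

Profitable loop is CNY → BRL → NOK → CNY:
CNY 42,941,000.00 × 0.77269 = BRL 33,180,081.29
BRL 33,180,081.29 × 1.6778 = NOK 55,669,540.39
NOK 55,669,540.39 × 0.78796 = CNY 43,865,371.04
Profit = CNY 43,865,371.04 − CNY 42,941,000.00

Profit: CNY 924,371.04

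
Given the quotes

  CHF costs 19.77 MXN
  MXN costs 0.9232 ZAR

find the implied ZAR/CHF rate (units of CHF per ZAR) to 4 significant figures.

ZAR/CHF = 0.05479

1 ZAR ÷ 0.9232 = 1.08319 MXN
1.08319 MXN ÷ 19.77 = 0.0547895 CHF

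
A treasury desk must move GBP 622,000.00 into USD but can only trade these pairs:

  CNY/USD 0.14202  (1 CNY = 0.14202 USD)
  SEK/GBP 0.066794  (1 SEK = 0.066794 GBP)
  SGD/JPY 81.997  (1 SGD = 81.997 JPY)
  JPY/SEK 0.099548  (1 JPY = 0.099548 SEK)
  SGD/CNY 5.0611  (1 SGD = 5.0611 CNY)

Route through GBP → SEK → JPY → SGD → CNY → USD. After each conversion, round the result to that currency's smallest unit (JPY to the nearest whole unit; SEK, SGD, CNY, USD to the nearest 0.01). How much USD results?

GBP 622,000.00 ÷ 0.066794 = SEK 9,312,213.67
SEK 9,312,213.67 ÷ 0.099548 = JPY 93,544,960
JPY 93,544,960 ÷ 81.997 = SGD 1,140,833.93
SGD 1,140,833.93 × 5.0611 = CNY 5,773,874.60
CNY 5,773,874.60 × 0.14202 = USD 820,005.67

USD 820,005.67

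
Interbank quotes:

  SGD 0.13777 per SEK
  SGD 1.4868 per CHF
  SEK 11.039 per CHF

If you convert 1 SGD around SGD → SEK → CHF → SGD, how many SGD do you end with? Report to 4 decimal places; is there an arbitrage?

Around SGD → SEK → CHF → SGD: 1 ÷ 0.13777 ÷ 11.039 × 1.4868 = 0.977616
Product < 1; profitable direction is SGD → CHF → SEK → SGD.

0.9776 (arbitrage exists)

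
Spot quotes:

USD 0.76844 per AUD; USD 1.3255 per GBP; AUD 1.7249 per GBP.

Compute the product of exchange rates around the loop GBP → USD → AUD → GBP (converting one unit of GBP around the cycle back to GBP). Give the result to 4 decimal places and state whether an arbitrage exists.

Around GBP → USD → AUD → GBP: 1 × 1.3255 ÷ 0.76844 ÷ 1.7249 = 1.000013
Product ≈ 1 (deviation 0.001%, within rounding noise).

1.0000 (no arbitrage)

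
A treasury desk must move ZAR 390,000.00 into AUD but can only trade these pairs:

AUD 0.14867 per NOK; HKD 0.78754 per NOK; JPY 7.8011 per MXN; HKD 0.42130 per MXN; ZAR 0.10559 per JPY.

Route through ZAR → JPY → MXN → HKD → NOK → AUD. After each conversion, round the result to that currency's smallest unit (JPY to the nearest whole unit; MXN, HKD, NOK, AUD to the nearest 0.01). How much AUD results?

AUD 37,655.48

ZAR 390,000.00 ÷ 0.10559 = JPY 3,693,532
JPY 3,693,532 ÷ 7.8011 = MXN 473,462.97
MXN 473,462.97 × 0.42130 = HKD 199,469.95
HKD 199,469.95 ÷ 0.78754 = NOK 253,282.31
NOK 253,282.31 × 0.14867 = AUD 37,655.48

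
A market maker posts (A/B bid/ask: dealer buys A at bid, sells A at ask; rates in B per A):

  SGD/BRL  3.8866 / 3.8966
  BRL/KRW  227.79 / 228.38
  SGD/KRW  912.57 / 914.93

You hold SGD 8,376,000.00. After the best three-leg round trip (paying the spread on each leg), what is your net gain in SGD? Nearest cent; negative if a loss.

Best loop SGD → KRW → BRL → SGD:
SGD 8,376,000.00 × 912.57 (sell SGD at bid) = KRW 7,643,686,320
KRW 7,643,686,320 ÷ 228.38 (buy BRL at ask) = BRL 33,469,158.07
BRL 33,469,158.07 ÷ 3.8966 (buy SGD at ask) = SGD 8,589,323.53

Net profit: SGD 213,323.53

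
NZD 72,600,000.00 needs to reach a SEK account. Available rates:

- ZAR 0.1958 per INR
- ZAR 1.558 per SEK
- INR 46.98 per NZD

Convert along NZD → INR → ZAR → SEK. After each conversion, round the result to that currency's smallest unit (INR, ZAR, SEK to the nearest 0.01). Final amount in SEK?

NZD 72,600,000.00 × 46.98 = INR 3,410,748,000.00
INR 3,410,748,000.00 × 0.1958 = ZAR 667,824,458.40
ZAR 667,824,458.40 ÷ 1.558 = SEK 428,642,142.75

SEK 428,642,142.75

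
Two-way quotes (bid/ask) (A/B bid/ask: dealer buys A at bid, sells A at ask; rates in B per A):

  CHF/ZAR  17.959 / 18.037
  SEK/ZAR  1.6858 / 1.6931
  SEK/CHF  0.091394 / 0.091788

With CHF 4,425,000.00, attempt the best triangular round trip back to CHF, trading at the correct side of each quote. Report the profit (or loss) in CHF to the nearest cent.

Best loop CHF → SEK → ZAR → CHF:
CHF 4,425,000.00 ÷ 0.091788 (buy SEK at ask) = SEK 48,208,916.20
SEK 48,208,916.20 × 1.6858 (sell SEK at bid) = ZAR 81,270,590.93
ZAR 81,270,590.93 ÷ 18.037 (buy CHF at ask) = CHF 4,505,770.97

Net profit: CHF 80,770.97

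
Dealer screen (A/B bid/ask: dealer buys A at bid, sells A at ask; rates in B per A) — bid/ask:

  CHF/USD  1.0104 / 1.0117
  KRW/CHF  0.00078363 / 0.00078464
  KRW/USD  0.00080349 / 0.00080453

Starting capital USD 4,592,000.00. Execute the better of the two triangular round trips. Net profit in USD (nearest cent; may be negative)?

Net profit: USD 55,936.23

Best loop USD → CHF → KRW → USD:
USD 4,592,000.00 ÷ 1.0117 (buy CHF at ask) = CHF 4,538,894.93
CHF 4,538,894.93 ÷ 0.00078464 (buy KRW at ask) = KRW 5,784,684,606
KRW 5,784,684,606 × 0.00080349 (sell KRW at bid) = USD 4,647,936.23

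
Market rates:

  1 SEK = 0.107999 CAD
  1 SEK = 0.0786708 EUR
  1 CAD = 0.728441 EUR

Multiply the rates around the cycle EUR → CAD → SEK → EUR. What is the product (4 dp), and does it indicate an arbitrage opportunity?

Around EUR → CAD → SEK → EUR: 1 ÷ 0.728441 ÷ 0.107999 × 0.0786708 = 0.999999
Product ≈ 1 (deviation 0.000%, within rounding noise).

1.0000 (no arbitrage)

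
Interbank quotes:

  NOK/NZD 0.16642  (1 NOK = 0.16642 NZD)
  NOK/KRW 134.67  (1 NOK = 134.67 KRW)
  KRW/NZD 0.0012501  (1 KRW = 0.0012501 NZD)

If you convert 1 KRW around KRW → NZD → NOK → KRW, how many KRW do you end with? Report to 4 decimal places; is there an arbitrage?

1.0116 (arbitrage exists)

Around KRW → NZD → NOK → KRW: 1 × 0.0012501 ÷ 0.16642 × 134.67 = 1.011603
Product > 1; profitable direction is KRW → NZD → NOK → KRW.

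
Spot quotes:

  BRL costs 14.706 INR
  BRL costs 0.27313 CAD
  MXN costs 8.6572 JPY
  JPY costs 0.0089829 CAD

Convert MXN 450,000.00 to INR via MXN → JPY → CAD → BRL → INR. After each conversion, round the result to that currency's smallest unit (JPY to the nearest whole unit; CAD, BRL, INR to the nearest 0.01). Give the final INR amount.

MXN 450,000.00 × 8.6572 = JPY 3,895,740
JPY 3,895,740 × 0.0089829 = CAD 34,995.04
CAD 34,995.04 ÷ 0.27313 = BRL 128,125.95
BRL 128,125.95 × 14.706 = INR 1,884,220.22

INR 1,884,220.22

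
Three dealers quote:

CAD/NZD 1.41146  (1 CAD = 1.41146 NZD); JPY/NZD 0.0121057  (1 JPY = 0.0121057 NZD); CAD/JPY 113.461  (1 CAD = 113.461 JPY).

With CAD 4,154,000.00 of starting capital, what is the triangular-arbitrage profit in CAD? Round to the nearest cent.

Profitable loop is CAD → NZD → JPY → CAD:
CAD 4,154,000.00 × 1.41146 = NZD 5,863,204.84
NZD 5,863,204.84 ÷ 0.0121057 = JPY 484,334,226
JPY 484,334,226 ÷ 113.461 = CAD 4,268,728.69
Profit = CAD 4,268,728.69 − CAD 4,154,000.00

Profit: CAD 114,728.69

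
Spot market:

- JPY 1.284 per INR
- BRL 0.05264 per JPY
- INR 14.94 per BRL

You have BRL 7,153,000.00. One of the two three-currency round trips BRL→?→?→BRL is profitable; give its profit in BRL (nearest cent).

Profit: BRL 70,035.13

Profitable loop is BRL → INR → JPY → BRL:
BRL 7,153,000.00 × 14.94 = INR 106,865,820.00
INR 106,865,820.00 × 1.284 = JPY 137,215,713
JPY 137,215,713 × 0.05264 = BRL 7,223,035.13
Profit = BRL 7,223,035.13 − BRL 7,153,000.00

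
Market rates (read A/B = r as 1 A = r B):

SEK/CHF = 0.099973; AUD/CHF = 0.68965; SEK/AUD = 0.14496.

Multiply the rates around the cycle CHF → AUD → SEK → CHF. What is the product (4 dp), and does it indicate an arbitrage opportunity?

Around CHF → AUD → SEK → CHF: 1 ÷ 0.68965 ÷ 0.14496 × 0.099973 = 1.000013
Product ≈ 1 (deviation 0.001%, within rounding noise).

1.0000 (no arbitrage)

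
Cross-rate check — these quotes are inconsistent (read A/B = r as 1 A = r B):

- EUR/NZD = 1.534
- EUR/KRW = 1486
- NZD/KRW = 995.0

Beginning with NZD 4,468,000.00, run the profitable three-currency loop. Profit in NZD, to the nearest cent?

Profitable loop is NZD → KRW → EUR → NZD:
NZD 4,468,000.00 × 995.0 = KRW 4,445,660,000
KRW 4,445,660,000 ÷ 1486 = EUR 2,991,695.83
EUR 2,991,695.83 × 1.534 = NZD 4,589,261.40
Profit = NZD 4,589,261.40 − NZD 4,468,000.00

Profit: NZD 121,261.40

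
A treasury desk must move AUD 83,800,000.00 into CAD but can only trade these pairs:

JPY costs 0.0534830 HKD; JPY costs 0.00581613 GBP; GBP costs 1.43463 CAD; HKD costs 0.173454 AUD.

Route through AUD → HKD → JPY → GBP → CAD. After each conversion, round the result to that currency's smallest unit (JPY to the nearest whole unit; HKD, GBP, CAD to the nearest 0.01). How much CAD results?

AUD 83,800,000.00 ÷ 0.173454 = HKD 483,125,208.99
HKD 483,125,208.99 ÷ 0.0534830 = JPY 9,033,248,116
JPY 9,033,248,116 × 0.00581613 = GBP 52,538,545.36
GBP 52,538,545.36 × 1.43463 = CAD 75,373,373.33

CAD 75,373,373.33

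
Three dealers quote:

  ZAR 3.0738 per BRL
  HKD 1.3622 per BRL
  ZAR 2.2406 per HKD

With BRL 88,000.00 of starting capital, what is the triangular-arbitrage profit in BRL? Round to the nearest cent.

Profitable loop is BRL → ZAR → HKD → BRL:
BRL 88,000.00 × 3.0738 = ZAR 270,494.40
ZAR 270,494.40 ÷ 2.2406 = HKD 120,724.09
HKD 120,724.09 ÷ 1.3622 = BRL 88,624.35
Profit = BRL 88,624.35 − BRL 88,000.00

Profit: BRL 624.35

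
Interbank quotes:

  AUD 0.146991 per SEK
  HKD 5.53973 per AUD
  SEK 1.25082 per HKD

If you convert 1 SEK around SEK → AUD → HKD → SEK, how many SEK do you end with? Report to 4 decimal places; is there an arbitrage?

1.0185 (arbitrage exists)

Around SEK → AUD → HKD → SEK: 1 × 0.146991 × 5.53973 × 1.25082 = 1.018531
Product > 1; profitable direction is SEK → AUD → HKD → SEK.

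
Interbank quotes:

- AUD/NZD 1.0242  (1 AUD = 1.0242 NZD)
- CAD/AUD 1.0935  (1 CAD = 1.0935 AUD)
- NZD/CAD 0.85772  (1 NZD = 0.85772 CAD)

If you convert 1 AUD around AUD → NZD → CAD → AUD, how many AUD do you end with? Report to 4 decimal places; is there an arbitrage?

Around AUD → NZD → CAD → AUD: 1 × 1.0242 × 0.85772 × 1.0935 = 0.960614
Product < 1; profitable direction is AUD → CAD → NZD → AUD.

0.9606 (arbitrage exists)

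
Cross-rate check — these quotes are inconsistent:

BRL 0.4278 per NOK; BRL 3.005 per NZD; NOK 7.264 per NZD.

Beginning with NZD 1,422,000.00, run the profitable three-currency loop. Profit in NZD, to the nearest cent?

Profit: NZD 48,522.71

Profitable loop is NZD → NOK → BRL → NZD:
NZD 1,422,000.00 × 7.264 = NOK 10,329,408.00
NOK 10,329,408.00 × 0.4278 = BRL 4,418,920.74
BRL 4,418,920.74 ÷ 3.005 = NZD 1,470,522.71
Profit = NZD 1,470,522.71 − NZD 1,422,000.00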